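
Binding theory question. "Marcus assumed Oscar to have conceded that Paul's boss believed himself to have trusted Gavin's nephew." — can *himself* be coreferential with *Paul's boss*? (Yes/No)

Yes

*himself* is a reflexive; Principle A requires it to be bound within its binding domain — the clause headed by 'believed'.
— Paul's boss: subject of the clause headed by 'believed'; c-commands the reflexive within its binding domain — allowed (Principle A).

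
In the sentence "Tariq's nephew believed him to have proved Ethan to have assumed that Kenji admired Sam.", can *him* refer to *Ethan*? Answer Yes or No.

*him* is a pronoun; Principle B requires it to be free in its binding domain — the matrix clause.
— Ethan: subject of the clause headed by 'assumed'; is c-commanded by the pronoun; coreference would bind this R-expression — blocked (Principle C).

No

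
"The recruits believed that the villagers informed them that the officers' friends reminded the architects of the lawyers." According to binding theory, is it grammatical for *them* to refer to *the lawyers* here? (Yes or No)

*the lawyers* is an R-expression; Principle C requires it to be free (not bound by any c-commanding expression).
— them: object of the clause headed by 'informed'; the pronoun c-commands the R-expression — coreference blocked (Principle C).

No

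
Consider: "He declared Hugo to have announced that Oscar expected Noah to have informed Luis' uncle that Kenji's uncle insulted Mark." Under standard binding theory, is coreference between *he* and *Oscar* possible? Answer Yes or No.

No

*Oscar* is an R-expression; Principle C requires it to be free (not bound by any c-commanding expression).
— he: subject of the matrix clause; the pronoun c-commands the R-expression — coreference blocked (Principle C).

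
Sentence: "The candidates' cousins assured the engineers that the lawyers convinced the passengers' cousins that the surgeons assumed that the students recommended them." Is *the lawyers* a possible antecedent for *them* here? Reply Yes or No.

*them* is a pronoun; Principle B requires it to be free in its binding domain — the clause headed by 'recommended'.
— the lawyers: subject of the clause headed by 'convinced'; c-commands the pronoun but lies outside its binding domain — allowed.

Yes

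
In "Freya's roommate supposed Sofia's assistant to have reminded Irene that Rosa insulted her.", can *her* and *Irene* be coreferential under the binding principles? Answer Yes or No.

*Irene* is an R-expression; Principle C requires it to be free (not bound by any c-commanding expression).
— her: object of the clause headed by 'insulted'; the pronoun does not c-command the R-expression — coreference allowed.

Yes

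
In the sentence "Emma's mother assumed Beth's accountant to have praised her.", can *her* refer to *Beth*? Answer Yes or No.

Yes

*her* is a pronoun; Principle B requires it to be free in its binding domain — the clause headed by 'praised'.
— Beth: possessor inside the subject DP of the clause headed by 'praised'; does not c-command the pronoun — Principle B does not apply; allowed.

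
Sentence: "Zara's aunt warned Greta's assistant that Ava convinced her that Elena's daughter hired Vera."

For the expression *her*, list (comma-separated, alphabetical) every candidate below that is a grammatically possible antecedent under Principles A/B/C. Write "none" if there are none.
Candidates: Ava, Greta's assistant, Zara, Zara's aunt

Greta's assistant, Zara, Zara's aunt

*her* is a pronoun; Principle B requires it to be free in its binding domain — the clause headed by 'convinced'.
— Ava: subject of the clause headed by 'convinced'; c-commands the pronoun within its binding domain — blocked (Principle B).
— Greta's assistant: object of the matrix clause; c-commands the pronoun but lies outside its binding domain — allowed.
— Zara: possessor inside the subject DP of the matrix clause; does not c-command the pronoun — Principle B does not apply; allowed.
— Zara's aunt: subject of the matrix clause; c-commands the pronoun but lies outside its binding domain — allowed.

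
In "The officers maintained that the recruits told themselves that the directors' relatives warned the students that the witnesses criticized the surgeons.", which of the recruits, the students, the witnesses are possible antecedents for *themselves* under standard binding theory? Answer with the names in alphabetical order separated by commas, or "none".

the recruits

*themselves* is a reflexive; Principle A requires it to be bound within its binding domain — the clause headed by 'told'.
— the recruits: subject of the clause headed by 'told'; c-commands the reflexive within its binding domain — allowed (Principle A).
— the students: object of the clause headed by 'warned'; does not c-command the reflexive — cannot bind it (Principle A).
— the witnesses: subject of the clause headed by 'criticized'; does not c-command the reflexive — cannot bind it (Principle A).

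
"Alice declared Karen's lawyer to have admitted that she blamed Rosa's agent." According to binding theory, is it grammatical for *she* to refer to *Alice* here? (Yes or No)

*Alice* is an R-expression; Principle C requires it to be free (not bound by any c-commanding expression).
— she: subject of the clause headed by 'blamed'; the pronoun does not c-command the R-expression — coreference allowed.

Yes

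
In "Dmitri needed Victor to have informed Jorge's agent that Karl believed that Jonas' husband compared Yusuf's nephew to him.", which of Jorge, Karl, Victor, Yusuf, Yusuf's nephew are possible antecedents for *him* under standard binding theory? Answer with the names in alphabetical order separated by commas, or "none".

Jorge, Karl, Victor, Yusuf

*him* is a pronoun; Principle B requires it to be free in its binding domain — the clause headed by 'compared'.
— Jorge: possessor inside the object DP of the clause headed by 'informed'; does not c-command the pronoun — Principle B does not apply; allowed.
— Karl: subject of the clause headed by 'believed'; c-commands the pronoun but lies outside its binding domain — allowed.
— Victor: subject of the clause headed by 'informed'; c-commands the pronoun but lies outside its binding domain — allowed.
— Yusuf: possessor inside the object DP of the clause headed by 'compared'; does not c-command the pronoun — Principle B does not apply; allowed.
— Yusuf's nephew: object of the clause headed by 'compared'; c-commands the pronoun within its binding domain — blocked (Principle B).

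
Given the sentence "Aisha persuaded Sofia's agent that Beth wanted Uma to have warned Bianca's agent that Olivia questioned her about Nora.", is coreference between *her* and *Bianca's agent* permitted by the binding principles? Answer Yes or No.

Yes

*her* is a pronoun; Principle B requires it to be free in its binding domain — the clause headed by 'questioned'.
— Bianca's agent: object of the clause headed by 'warned'; c-commands the pronoun but lies outside its binding domain — allowed.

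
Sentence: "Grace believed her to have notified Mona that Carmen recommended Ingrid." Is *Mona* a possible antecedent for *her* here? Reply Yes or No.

No

*her* is a pronoun; Principle B requires it to be free in its binding domain — the matrix clause.
— Mona: object of the clause headed by 'notified'; is c-commanded by the pronoun; coreference would bind this R-expression — blocked (Principle C).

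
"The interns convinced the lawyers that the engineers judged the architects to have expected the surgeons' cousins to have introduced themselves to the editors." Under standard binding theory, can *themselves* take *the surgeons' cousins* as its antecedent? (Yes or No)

Yes

*themselves* is a reflexive; Principle A requires it to be bound within its binding domain — the clause headed by 'introduced'.
— the surgeons' cousins: subject of the clause headed by 'introduced'; c-commands the reflexive within its binding domain — allowed (Principle A).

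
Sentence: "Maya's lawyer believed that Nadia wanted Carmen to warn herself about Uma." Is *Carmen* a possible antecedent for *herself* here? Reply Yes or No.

*herself* is a reflexive; Principle A requires it to be bound within its binding domain — the clause headed by 'warn'.
— Carmen: subject of the clause headed by 'warn'; c-commands the reflexive within its binding domain — allowed (Principle A).

Yes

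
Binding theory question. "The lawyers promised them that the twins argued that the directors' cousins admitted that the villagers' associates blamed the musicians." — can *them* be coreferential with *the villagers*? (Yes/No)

No

*them* is a pronoun; Principle B requires it to be free in its binding domain — the matrix clause.
— the villagers: possessor inside the subject DP of the clause headed by 'blamed'; is c-commanded by the pronoun; coreference would bind this R-expression — blocked (Principle C).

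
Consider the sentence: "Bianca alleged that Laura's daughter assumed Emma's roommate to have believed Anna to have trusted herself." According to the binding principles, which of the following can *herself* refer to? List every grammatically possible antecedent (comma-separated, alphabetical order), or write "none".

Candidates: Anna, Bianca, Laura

*herself* is a reflexive; Principle A requires it to be bound within its binding domain — the clause headed by 'trusted'.
— Anna: subject of the clause headed by 'trusted'; c-commands the reflexive within its binding domain — allowed (Principle A).
— Bianca: subject of the matrix clause; c-commands the reflexive but lies outside its binding domain — cannot bind it (Principle A).
— Laura: possessor inside the subject DP of the clause headed by 'assumed'; does not c-command the reflexive — cannot bind it (Principle A).

Anna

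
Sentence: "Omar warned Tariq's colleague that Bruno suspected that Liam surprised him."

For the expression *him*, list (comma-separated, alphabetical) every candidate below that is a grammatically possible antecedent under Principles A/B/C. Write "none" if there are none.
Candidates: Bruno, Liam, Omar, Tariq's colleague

*him* is a pronoun; Principle B requires it to be free in its binding domain — the clause headed by 'surprised'.
— Bruno: subject of the clause headed by 'suspected'; c-commands the pronoun but lies outside its binding domain — allowed.
— Liam: subject of the clause headed by 'surprised'; c-commands the pronoun within its binding domain — blocked (Principle B).
— Omar: subject of the matrix clause; c-commands the pronoun but lies outside its binding domain — allowed.
— Tariq's colleague: object of the matrix clause; c-commands the pronoun but lies outside its binding domain — allowed.

Bruno, Omar, Tariq's colleague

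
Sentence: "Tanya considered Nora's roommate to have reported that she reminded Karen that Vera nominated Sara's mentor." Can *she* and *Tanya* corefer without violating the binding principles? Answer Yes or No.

*Tanya* is an R-expression; Principle C requires it to be free (not bound by any c-commanding expression).
— she: subject of the clause headed by 'reminded'; the pronoun does not c-command the R-expression — coreference allowed.

Yes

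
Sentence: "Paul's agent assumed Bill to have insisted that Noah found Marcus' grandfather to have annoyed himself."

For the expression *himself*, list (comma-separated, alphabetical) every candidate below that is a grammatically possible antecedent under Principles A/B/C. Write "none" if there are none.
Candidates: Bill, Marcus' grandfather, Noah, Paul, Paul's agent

Marcus' grandfather

*himself* is a reflexive; Principle A requires it to be bound within its binding domain — the clause headed by 'annoyed'.
— Bill: subject of the clause headed by 'insisted'; c-commands the reflexive but lies outside its binding domain — cannot bind it (Principle A).
— Marcus' grandfather: subject of the clause headed by 'annoyed'; c-commands the reflexive within its binding domain — allowed (Principle A).
— Noah: subject of the clause headed by 'found'; c-commands the reflexive but lies outside its binding domain — cannot bind it (Principle A).
— Paul: possessor inside the subject DP of the matrix clause; does not c-command the reflexive — cannot bind it (Principle A).
— Paul's agent: subject of the matrix clause; c-commands the reflexive but lies outside its binding domain — cannot bind it (Principle A).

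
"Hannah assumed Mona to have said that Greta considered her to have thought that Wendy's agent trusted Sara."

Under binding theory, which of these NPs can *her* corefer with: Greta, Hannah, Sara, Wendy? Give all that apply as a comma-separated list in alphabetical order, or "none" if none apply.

Hannah

*her* is a pronoun; Principle B requires it to be free in its binding domain — the clause headed by 'considered'.
— Greta: subject of the clause headed by 'considered'; c-commands the pronoun within its binding domain — blocked (Principle B).
— Hannah: subject of the matrix clause; c-commands the pronoun but lies outside its binding domain — allowed.
— Sara: object of the clause headed by 'trusted'; is c-commanded by the pronoun; coreference would bind this R-expression — blocked (Principle C).
— Wendy: possessor inside the subject DP of the clause headed by 'trusted'; is c-commanded by the pronoun; coreference would bind this R-expression — blocked (Principle C).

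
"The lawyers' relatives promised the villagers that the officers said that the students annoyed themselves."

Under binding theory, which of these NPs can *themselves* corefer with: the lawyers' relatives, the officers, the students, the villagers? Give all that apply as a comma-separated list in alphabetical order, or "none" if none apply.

the students

*themselves* is a reflexive; Principle A requires it to be bound within its binding domain — the clause headed by 'annoyed'.
— the lawyers' relatives: subject of the matrix clause; c-commands the reflexive but lies outside its binding domain — cannot bind it (Principle A).
— the officers: subject of the clause headed by 'said'; c-commands the reflexive but lies outside its binding domain — cannot bind it (Principle A).
— the students: subject of the clause headed by 'annoyed'; c-commands the reflexive within its binding domain — allowed (Principle A).
— the villagers: object of the matrix clause; c-commands the reflexive but lies outside its binding domain — cannot bind it (Principle A).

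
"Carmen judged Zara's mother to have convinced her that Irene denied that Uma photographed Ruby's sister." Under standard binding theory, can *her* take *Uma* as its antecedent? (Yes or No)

No

*her* is a pronoun; Principle B requires it to be free in its binding domain — the clause headed by 'convinced'.
— Uma: subject of the clause headed by 'photographed'; is c-commanded by the pronoun; coreference would bind this R-expression — blocked (Principle C).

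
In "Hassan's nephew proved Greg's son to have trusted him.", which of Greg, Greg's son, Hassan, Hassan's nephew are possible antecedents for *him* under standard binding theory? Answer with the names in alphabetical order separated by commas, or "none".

*him* is a pronoun; Principle B requires it to be free in its binding domain — the clause headed by 'trusted'.
— Greg: possessor inside the subject DP of the clause headed by 'trusted'; does not c-command the pronoun — Principle B does not apply; allowed.
— Greg's son: subject of the clause headed by 'trusted'; c-commands the pronoun within its binding domain — blocked (Principle B).
— Hassan: possessor inside the subject DP of the matrix clause; does not c-command the pronoun — Principle B does not apply; allowed.
— Hassan's nephew: subject of the matrix clause; c-commands the pronoun but lies outside its binding domain — allowed.

Greg, Hassan, Hassan's nephew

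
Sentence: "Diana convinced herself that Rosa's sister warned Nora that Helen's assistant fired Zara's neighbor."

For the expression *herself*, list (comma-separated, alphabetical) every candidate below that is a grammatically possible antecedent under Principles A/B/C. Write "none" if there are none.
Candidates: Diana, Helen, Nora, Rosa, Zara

*herself* is a reflexive; Principle A requires it to be bound within its binding domain — the matrix clause.
— Diana: subject of the matrix clause; c-commands the reflexive within its binding domain — allowed (Principle A).
— Helen: possessor inside the subject DP of the clause headed by 'fired'; does not c-command the reflexive — cannot bind it (Principle A).
— Nora: object of the clause headed by 'warned'; does not c-command the reflexive — cannot bind it (Principle A).
— Rosa: possessor inside the subject DP of the clause headed by 'warned'; does not c-command the reflexive — cannot bind it (Principle A).
— Zara: possessor inside the object DP of the clause headed by 'fired'; does not c-command the reflexive — cannot bind it (Principle A).

Diana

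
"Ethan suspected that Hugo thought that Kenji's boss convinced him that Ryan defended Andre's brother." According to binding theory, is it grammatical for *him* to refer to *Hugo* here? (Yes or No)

Yes

*Hugo* is an R-expression; Principle C requires it to be free (not bound by any c-commanding expression).
— him: object of the clause headed by 'convinced'; the pronoun does not c-command the R-expression — coreference allowed.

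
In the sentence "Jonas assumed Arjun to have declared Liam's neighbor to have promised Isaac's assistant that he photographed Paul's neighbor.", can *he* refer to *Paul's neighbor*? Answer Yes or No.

No

*he* is a pronoun; Principle B requires it to be free in its binding domain — the clause headed by 'photographed'.
— Paul's neighbor: object of the clause headed by 'photographed'; is c-commanded by the pronoun; coreference would bind this R-expression — blocked (Principle C).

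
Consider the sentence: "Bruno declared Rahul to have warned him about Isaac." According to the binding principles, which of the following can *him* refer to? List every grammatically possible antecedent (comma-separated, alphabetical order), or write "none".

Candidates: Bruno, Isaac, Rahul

*him* is a pronoun; Principle B requires it to be free in its binding domain — the clause headed by 'warned'.
— Bruno: subject of the matrix clause; c-commands the pronoun but lies outside its binding domain — allowed.
— Isaac: second object of the clause headed by 'warned'; is c-commanded by the pronoun; coreference would bind this R-expression — blocked (Principle C).
— Rahul: subject of the clause headed by 'warned'; c-commands the pronoun within its binding domain — blocked (Principle B).

Bruno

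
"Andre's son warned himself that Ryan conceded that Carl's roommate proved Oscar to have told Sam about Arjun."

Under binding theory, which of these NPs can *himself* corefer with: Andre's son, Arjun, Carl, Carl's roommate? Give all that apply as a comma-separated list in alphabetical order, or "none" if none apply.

*himself* is a reflexive; Principle A requires it to be bound within its binding domain — the matrix clause.
— Andre's son: subject of the matrix clause; c-commands the reflexive within its binding domain — allowed (Principle A).
— Arjun: second object of the clause headed by 'told'; does not c-command the reflexive — cannot bind it (Principle A).
— Carl: possessor inside the subject DP of the clause headed by 'proved'; does not c-command the reflexive — cannot bind it (Principle A).
— Carl's roommate: subject of the clause headed by 'proved'; does not c-command the reflexive — cannot bind it (Principle A).

Andre's son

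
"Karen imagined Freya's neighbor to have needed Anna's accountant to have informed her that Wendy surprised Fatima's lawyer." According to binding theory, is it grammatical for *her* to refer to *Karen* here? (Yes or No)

*Karen* is an R-expression; Principle C requires it to be free (not bound by any c-commanding expression).
— her: object of the clause headed by 'informed'; the pronoun does not c-command the R-expression — coreference allowed.

Yes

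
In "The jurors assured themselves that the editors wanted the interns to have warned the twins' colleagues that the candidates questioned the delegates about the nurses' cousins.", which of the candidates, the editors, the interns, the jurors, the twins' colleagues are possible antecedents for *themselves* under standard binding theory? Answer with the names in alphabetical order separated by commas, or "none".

*themselves* is a reflexive; Principle A requires it to be bound within its binding domain — the matrix clause.
— the candidates: subject of the clause headed by 'questioned'; does not c-command the reflexive — cannot bind it (Principle A).
— the editors: subject of the clause headed by 'wanted'; does not c-command the reflexive — cannot bind it (Principle A).
— the interns: subject of the clause headed by 'warned'; does not c-command the reflexive — cannot bind it (Principle A).
— the jurors: subject of the matrix clause; c-commands the reflexive within its binding domain — allowed (Principle A).
— the twins' colleagues: object of the clause headed by 'warned'; does not c-command the reflexive — cannot bind it (Principle A).

the jurors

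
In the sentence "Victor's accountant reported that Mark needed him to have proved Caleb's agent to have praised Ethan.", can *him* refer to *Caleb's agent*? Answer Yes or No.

No

*him* is a pronoun; Principle B requires it to be free in its binding domain — the clause headed by 'needed'.
— Caleb's agent: subject of the clause headed by 'praised'; is c-commanded by the pronoun; coreference would bind this R-expression — blocked (Principle C).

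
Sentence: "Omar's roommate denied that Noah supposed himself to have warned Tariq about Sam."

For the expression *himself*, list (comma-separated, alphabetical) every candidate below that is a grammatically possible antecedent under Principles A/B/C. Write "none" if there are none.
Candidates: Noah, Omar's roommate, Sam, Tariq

Noah

*himself* is a reflexive; Principle A requires it to be bound within its binding domain — the clause headed by 'supposed'.
— Noah: subject of the clause headed by 'supposed'; c-commands the reflexive within its binding domain — allowed (Principle A).
— Omar's roommate: subject of the matrix clause; c-commands the reflexive but lies outside its binding domain — cannot bind it (Principle A).
— Sam: second object of the clause headed by 'warned'; does not c-command the reflexive — cannot bind it (Principle A).
— Tariq: object of the clause headed by 'warned'; does not c-command the reflexive — cannot bind it (Principle A).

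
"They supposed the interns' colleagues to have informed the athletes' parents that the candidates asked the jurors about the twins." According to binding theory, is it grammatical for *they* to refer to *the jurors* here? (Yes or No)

No

*the jurors* is an R-expression; Principle C requires it to be free (not bound by any c-commanding expression).
— they: subject of the matrix clause; the pronoun c-commands the R-expression — coreference blocked (Principle C).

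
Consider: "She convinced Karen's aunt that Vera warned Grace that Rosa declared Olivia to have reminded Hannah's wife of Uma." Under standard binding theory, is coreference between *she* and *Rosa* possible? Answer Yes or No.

*Rosa* is an R-expression; Principle C requires it to be free (not bound by any c-commanding expression).
— she: subject of the matrix clause; the pronoun c-commands the R-expression — coreference blocked (Principle C).

No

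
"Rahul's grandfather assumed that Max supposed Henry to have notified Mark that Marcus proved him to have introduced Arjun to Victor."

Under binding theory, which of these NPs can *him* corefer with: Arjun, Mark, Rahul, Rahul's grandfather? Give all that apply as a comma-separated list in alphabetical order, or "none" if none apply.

Mark, Rahul, Rahul's grandfather

*him* is a pronoun; Principle B requires it to be free in its binding domain — the clause headed by 'proved'.
— Arjun: object of the clause headed by 'introduced'; is c-commanded by the pronoun; coreference would bind this R-expression — blocked (Principle C).
— Mark: object of the clause headed by 'notified'; c-commands the pronoun but lies outside its binding domain — allowed.
— Rahul: possessor inside the subject DP of the matrix clause; does not c-command the pronoun — Principle B does not apply; allowed.
— Rahul's grandfather: subject of the matrix clause; c-commands the pronoun but lies outside its binding domain — allowed.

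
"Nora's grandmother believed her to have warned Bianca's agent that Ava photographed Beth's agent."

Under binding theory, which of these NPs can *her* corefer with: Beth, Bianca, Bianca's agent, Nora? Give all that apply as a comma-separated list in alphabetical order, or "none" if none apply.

*her* is a pronoun; Principle B requires it to be free in its binding domain — the matrix clause.
— Beth: possessor inside the object DP of the clause headed by 'photographed'; is c-commanded by the pronoun; coreference would bind this R-expression — blocked (Principle C).
— Bianca: possessor inside the object DP of the clause headed by 'warned'; is c-commanded by the pronoun; coreference would bind this R-expression — blocked (Principle C).
— Bianca's agent: object of the clause headed by 'warned'; is c-commanded by the pronoun; coreference would bind this R-expression — blocked (Principle C).
— Nora: possessor inside the subject DP of the matrix clause; does not c-command the pronoun — Principle B does not apply; allowed.

Nora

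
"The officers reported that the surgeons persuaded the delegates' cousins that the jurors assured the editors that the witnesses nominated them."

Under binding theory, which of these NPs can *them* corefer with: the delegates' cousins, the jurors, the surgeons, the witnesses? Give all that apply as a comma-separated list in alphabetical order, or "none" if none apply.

*them* is a pronoun; Principle B requires it to be free in its binding domain — the clause headed by 'nominated'.
— the delegates' cousins: object of the clause headed by 'persuaded'; c-commands the pronoun but lies outside its binding domain — allowed.
— the jurors: subject of the clause headed by 'assured'; c-commands the pronoun but lies outside its binding domain — allowed.
— the surgeons: subject of the clause headed by 'persuaded'; c-commands the pronoun but lies outside its binding domain — allowed.
— the witnesses: subject of the clause headed by 'nominated'; c-commands the pronoun within its binding domain — blocked (Principle B).

the delegates' cousins, the jurors, the surgeons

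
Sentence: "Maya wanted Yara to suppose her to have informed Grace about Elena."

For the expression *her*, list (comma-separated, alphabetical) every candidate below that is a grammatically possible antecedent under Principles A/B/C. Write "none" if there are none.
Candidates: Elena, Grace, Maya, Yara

Maya

*her* is a pronoun; Principle B requires it to be free in its binding domain — the clause headed by 'suppose'.
— Elena: second object of the clause headed by 'informed'; is c-commanded by the pronoun; coreference would bind this R-expression — blocked (Principle C).
— Grace: object of the clause headed by 'informed'; is c-commanded by the pronoun; coreference would bind this R-expression — blocked (Principle C).
— Maya: subject of the matrix clause; c-commands the pronoun but lies outside its binding domain — allowed.
— Yara: subject of the clause headed by 'suppose'; c-commands the pronoun within its binding domain — blocked (Principle B).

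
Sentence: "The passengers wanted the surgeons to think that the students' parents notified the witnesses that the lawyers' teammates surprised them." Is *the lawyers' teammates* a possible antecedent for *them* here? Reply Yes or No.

*them* is a pronoun; Principle B requires it to be free in its binding domain — the clause headed by 'surprised'.
— the lawyers' teammates: subject of the clause headed by 'surprised'; c-commands the pronoun within its binding domain — blocked (Principle B).

No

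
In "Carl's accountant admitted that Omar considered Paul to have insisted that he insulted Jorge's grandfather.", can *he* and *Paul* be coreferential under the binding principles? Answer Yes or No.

Yes

*Paul* is an R-expression; Principle C requires it to be free (not bound by any c-commanding expression).
— he: subject of the clause headed by 'insulted'; the pronoun does not c-command the R-expression — coreference allowed.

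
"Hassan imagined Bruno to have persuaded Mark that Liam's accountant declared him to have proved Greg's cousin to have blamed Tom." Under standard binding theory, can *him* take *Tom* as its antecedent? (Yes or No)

No

*him* is a pronoun; Principle B requires it to be free in its binding domain — the clause headed by 'declared'.
— Tom: object of the clause headed by 'blamed'; is c-commanded by the pronoun; coreference would bind this R-expression — blocked (Principle C).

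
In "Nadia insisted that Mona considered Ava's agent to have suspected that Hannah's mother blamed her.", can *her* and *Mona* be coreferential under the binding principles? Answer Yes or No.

*Mona* is an R-expression; Principle C requires it to be free (not bound by any c-commanding expression).
— her: object of the clause headed by 'blamed'; the pronoun does not c-command the R-expression — coreference allowed.

Yes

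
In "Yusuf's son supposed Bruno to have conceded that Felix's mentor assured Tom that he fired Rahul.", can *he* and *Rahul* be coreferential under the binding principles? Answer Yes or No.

*Rahul* is an R-expression; Principle C requires it to be free (not bound by any c-commanding expression).
— he: subject of the clause headed by 'fired'; the pronoun c-commands the R-expression — coreference blocked (Principle C).

No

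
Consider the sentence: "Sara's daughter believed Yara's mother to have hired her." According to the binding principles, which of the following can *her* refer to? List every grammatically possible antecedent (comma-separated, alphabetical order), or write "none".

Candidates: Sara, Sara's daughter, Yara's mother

Sara, Sara's daughter

*her* is a pronoun; Principle B requires it to be free in its binding domain — the clause headed by 'hired'.
— Sara: possessor inside the subject DP of the matrix clause; does not c-command the pronoun — Principle B does not apply; allowed.
— Sara's daughter: subject of the matrix clause; c-commands the pronoun but lies outside its binding domain — allowed.
— Yara's mother: subject of the clause headed by 'hired'; c-commands the pronoun within its binding domain — blocked (Principle B).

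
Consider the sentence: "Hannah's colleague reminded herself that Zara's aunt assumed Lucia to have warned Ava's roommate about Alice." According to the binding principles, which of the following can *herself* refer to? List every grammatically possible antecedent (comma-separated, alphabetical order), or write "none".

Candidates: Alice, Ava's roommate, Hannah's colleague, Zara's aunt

Hannah's colleague

*herself* is a reflexive; Principle A requires it to be bound within its binding domain — the matrix clause.
— Alice: second object of the clause headed by 'warned'; does not c-command the reflexive — cannot bind it (Principle A).
— Ava's roommate: object of the clause headed by 'warned'; does not c-command the reflexive — cannot bind it (Principle A).
— Hannah's colleague: subject of the matrix clause; c-commands the reflexive within its binding domain — allowed (Principle A).
— Zara's aunt: subject of the clause headed by 'assumed'; does not c-command the reflexive — cannot bind it (Principle A).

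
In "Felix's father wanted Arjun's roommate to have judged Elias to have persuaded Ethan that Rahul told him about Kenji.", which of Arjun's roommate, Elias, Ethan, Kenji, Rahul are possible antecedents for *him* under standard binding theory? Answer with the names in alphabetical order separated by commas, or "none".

Arjun's roommate, Elias, Ethan

*him* is a pronoun; Principle B requires it to be free in its binding domain — the clause headed by 'told'.
— Arjun's roommate: subject of the clause headed by 'judged'; c-commands the pronoun but lies outside its binding domain — allowed.
— Elias: subject of the clause headed by 'persuaded'; c-commands the pronoun but lies outside its binding domain — allowed.
— Ethan: object of the clause headed by 'persuaded'; c-commands the pronoun but lies outside its binding domain — allowed.
— Kenji: second object of the clause headed by 'told'; is c-commanded by the pronoun; coreference would bind this R-expression — blocked (Principle C).
— Rahul: subject of the clause headed by 'told'; c-commands the pronoun within its binding domain — blocked (Principle B).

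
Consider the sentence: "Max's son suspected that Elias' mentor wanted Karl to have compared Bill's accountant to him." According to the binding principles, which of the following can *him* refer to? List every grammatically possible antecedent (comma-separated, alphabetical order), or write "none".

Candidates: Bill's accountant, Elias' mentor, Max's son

*him* is a pronoun; Principle B requires it to be free in its binding domain — the clause headed by 'compared'.
— Bill's accountant: object of the clause headed by 'compared'; c-commands the pronoun within its binding domain — blocked (Principle B).
— Elias' mentor: subject of the clause headed by 'wanted'; c-commands the pronoun but lies outside its binding domain — allowed.
— Max's son: subject of the matrix clause; c-commands the pronoun but lies outside its binding domain — allowed.

Elias' mentor, Max's son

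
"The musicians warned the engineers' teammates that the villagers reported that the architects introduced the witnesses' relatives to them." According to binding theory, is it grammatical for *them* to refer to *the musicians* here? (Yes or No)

Yes

*the musicians* is an R-expression; Principle C requires it to be free (not bound by any c-commanding expression).
— them: second object of the clause headed by 'introduced'; the pronoun does not c-command the R-expression — coreference allowed.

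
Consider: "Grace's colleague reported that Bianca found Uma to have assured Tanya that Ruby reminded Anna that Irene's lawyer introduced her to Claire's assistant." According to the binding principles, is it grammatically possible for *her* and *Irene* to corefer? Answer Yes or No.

*her* is a pronoun; Principle B requires it to be free in its binding domain — the clause headed by 'introduced'.
— Irene: possessor inside the subject DP of the clause headed by 'introduced'; does not c-command the pronoun — Principle B does not apply; allowed.

Yes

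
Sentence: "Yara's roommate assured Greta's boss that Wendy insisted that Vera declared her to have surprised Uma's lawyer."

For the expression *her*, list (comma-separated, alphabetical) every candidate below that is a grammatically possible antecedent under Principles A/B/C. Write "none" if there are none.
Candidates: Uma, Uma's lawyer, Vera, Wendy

Wendy

*her* is a pronoun; Principle B requires it to be free in its binding domain — the clause headed by 'declared'.
— Uma: possessor inside the object DP of the clause headed by 'surprised'; is c-commanded by the pronoun; coreference would bind this R-expression — blocked (Principle C).
— Uma's lawyer: object of the clause headed by 'surprised'; is c-commanded by the pronoun; coreference would bind this R-expression — blocked (Principle C).
— Vera: subject of the clause headed by 'declared'; c-commands the pronoun within its binding domain — blocked (Principle B).
— Wendy: subject of the clause headed by 'insisted'; c-commands the pronoun but lies outside its binding domain — allowed.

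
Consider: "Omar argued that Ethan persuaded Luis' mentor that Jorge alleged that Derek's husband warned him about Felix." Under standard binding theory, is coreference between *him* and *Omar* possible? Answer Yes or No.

*Omar* is an R-expression; Principle C requires it to be free (not bound by any c-commanding expression).
— him: object of the clause headed by 'warned'; the pronoun does not c-command the R-expression — coreference allowed.

Yes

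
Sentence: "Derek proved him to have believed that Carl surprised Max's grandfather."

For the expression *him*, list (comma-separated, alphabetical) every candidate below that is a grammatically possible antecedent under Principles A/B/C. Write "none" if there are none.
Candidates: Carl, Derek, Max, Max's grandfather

none

*him* is a pronoun; Principle B requires it to be free in its binding domain — the matrix clause.
— Carl: subject of the clause headed by 'surprised'; is c-commanded by the pronoun; coreference would bind this R-expression — blocked (Principle C).
— Derek: subject of the matrix clause; c-commands the pronoun within its binding domain — blocked (Principle B).
— Max: possessor inside the object DP of the clause headed by 'surprised'; is c-commanded by the pronoun; coreference would bind this R-expression — blocked (Principle C).
— Max's grandfather: object of the clause headed by 'surprised'; is c-commanded by the pronoun; coreference would bind this R-expression — blocked (Principle C).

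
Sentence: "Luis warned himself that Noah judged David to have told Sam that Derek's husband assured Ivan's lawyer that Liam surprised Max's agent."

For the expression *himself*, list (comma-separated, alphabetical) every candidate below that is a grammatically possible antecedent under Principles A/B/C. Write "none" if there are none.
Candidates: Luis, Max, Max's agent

Luis

*himself* is a reflexive; Principle A requires it to be bound within its binding domain — the matrix clause.
— Luis: subject of the matrix clause; c-commands the reflexive within its binding domain — allowed (Principle A).
— Max: possessor inside the object DP of the clause headed by 'surprised'; does not c-command the reflexive — cannot bind it (Principle A).
— Max's agent: object of the clause headed by 'surprised'; does not c-command the reflexive — cannot bind it (Principle A).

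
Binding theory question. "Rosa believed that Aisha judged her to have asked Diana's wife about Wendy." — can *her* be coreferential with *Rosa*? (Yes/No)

*her* is a pronoun; Principle B requires it to be free in its binding domain — the clause headed by 'judged'.
— Rosa: subject of the matrix clause; c-commands the pronoun but lies outside its binding domain — allowed.

Yes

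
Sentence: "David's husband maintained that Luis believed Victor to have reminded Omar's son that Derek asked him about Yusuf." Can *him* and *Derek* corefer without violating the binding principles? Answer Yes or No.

No

*Derek* is an R-expression; Principle C requires it to be free (not bound by any c-commanding expression).
— him: object of the clause headed by 'asked'; the R-expression locally c-commands the pronoun — coreference blocked (Principle B on the pronoun).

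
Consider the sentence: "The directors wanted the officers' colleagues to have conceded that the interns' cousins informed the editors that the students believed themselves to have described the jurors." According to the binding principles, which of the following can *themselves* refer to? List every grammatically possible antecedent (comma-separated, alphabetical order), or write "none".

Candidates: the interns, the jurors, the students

*themselves* is a reflexive; Principle A requires it to be bound within its binding domain — the clause headed by 'believed'.
— the interns: possessor inside the subject DP of the clause headed by 'informed'; does not c-command the reflexive — cannot bind it (Principle A).
— the jurors: object of the clause headed by 'described'; does not c-command the reflexive — cannot bind it (Principle A).
— the students: subject of the clause headed by 'believed'; c-commands the reflexive within its binding domain — allowed (Principle A).

the students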